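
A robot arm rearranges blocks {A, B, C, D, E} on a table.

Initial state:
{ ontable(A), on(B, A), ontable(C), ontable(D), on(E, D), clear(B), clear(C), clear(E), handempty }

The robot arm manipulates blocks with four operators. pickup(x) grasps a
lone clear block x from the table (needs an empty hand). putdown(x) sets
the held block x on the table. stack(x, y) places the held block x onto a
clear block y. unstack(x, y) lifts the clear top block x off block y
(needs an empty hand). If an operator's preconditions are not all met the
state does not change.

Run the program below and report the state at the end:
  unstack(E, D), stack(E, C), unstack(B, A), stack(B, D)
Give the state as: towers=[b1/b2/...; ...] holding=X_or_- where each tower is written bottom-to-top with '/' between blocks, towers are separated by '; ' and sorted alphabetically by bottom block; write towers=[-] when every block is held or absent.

step 1 (unstack(E, D)): towers=[A/B; C; D] holding=E
step 2 (stack(E, C)): towers=[A/B; C/E; D] holding=-
step 3 (unstack(B, A)): towers=[A; C/E; D] holding=B
step 4 (stack(B, D)): towers=[A; C/E; D/B] holding=-

towers=[A; C/E; D/B] holding=-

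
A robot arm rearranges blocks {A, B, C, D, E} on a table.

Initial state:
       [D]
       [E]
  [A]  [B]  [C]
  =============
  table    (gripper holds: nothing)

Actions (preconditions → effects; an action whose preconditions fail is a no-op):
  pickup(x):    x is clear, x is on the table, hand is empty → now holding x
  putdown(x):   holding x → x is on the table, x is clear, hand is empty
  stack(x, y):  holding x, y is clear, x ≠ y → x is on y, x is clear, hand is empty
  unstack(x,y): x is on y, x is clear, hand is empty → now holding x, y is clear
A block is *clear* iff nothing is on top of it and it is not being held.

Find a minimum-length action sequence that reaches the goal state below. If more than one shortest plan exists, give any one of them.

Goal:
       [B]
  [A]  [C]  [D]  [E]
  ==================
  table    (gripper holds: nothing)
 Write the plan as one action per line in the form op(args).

step 1 (unstack(D, E)): towers=[A; B/E; C] holding=D
step 2 (putdown(D)): towers=[A; B/E; C; D] holding=-
step 3 (unstack(E, B)): towers=[A; B; C; D] holding=E
step 4 (putdown(E)): towers=[A; B; C; D; E] holding=-
step 5 (pickup(B)): towers=[A; C; D; E] holding=B
step 6 (stack(B, C)): towers=[A; C/B; D; E] holding=-
goal check: towers=[A; C/B; D; E] holding=- — reached (length 6, optimal by BFS)

unstack(D, E)
putdown(D)
unstack(E, B)
putdown(E)
pickup(B)
stack(B, C)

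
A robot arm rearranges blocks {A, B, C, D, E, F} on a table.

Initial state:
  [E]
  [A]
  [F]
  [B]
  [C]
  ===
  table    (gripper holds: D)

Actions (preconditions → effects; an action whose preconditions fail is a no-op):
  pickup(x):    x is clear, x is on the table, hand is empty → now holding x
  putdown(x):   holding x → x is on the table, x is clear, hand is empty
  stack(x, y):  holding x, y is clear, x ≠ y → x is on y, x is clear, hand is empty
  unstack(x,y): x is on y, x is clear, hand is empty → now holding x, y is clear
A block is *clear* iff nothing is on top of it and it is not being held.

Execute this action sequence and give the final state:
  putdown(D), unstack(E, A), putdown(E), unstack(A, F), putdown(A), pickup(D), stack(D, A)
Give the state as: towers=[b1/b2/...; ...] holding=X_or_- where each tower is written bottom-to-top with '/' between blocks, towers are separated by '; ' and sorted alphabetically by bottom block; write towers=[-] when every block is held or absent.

towers=[A/D; C/B/F; E] holding=-

step 1 (putdown(D)): towers=[C/B/F/A/E; D] holding=-
step 2 (unstack(E, A)): towers=[C/B/F/A; D] holding=E
step 3 (putdown(E)): towers=[C/B/F/A; D; E] holding=-
step 4 (unstack(A, F)): towers=[C/B/F; D; E] holding=A
step 5 (putdown(A)): towers=[A; C/B/F; D; E] holding=-
step 6 (pickup(D)): towers=[A; C/B/F; E] holding=D
step 7 (stack(D, A)): towers=[A/D; C/B/F; E] holding=-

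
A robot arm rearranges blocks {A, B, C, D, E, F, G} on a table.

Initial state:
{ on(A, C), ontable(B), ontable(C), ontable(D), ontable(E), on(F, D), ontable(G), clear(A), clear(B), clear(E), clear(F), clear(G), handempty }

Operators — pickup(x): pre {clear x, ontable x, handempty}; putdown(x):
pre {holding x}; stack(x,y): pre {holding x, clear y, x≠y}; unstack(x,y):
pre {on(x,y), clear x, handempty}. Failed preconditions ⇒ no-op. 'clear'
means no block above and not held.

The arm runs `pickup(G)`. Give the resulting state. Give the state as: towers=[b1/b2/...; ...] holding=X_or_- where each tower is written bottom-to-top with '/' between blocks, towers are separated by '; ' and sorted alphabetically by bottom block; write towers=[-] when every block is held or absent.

before: towers=[B; C/A; D/F; E; G] holding=-
pre[pickup(G)]: clear(G) yes, ontable(G) yes, handempty yes
all met → apply pickup(G)
after:  towers=[B; C/A; D/F; E] holding=G

towers=[B; C/A; D/F; E] holding=G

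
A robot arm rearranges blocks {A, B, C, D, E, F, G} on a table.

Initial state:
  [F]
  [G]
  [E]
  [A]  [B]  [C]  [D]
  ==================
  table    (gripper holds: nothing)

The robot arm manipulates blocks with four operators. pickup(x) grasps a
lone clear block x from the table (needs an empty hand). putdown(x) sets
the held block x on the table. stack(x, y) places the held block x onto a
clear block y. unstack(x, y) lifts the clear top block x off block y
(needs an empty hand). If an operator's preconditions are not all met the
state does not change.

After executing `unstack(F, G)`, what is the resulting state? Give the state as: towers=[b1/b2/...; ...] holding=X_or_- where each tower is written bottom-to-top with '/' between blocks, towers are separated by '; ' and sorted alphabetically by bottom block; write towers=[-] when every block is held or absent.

before: towers=[A/E/G/F; B; C; D] holding=-
pre[unstack(F, G)]: on(F,G) ok, clear(F) ok, handempty ok
all met → apply unstack(F, G)
after:  towers=[A/E/G; B; C; D] holding=F

towers=[A/E/G; B; C; D] holding=F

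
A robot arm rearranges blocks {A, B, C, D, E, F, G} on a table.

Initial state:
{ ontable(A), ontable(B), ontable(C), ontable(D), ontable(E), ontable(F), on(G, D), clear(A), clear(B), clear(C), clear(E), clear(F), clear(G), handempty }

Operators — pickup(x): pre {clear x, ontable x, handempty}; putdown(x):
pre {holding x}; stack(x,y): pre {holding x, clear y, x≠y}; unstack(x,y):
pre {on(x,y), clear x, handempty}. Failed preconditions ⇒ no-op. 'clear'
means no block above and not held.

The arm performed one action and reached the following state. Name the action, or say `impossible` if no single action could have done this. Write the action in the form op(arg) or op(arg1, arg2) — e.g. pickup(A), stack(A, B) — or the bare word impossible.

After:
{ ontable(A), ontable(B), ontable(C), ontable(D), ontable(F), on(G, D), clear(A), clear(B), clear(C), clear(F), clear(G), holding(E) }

target: towers=[A; B; C; D/G; F] holding=E
         pickup(B) → towers=[A; C; D/G; E; F] holding=B
         pickup(F) → towers=[A; B; C; D/G; E] holding=F
     unstack(G, D) → towers=[A; B; C; D; E; F] holding=G
         pickup(A) → towers=[B; C; D/G; E; F] holding=A
         pickup(E) → towers=[A; B; C; D/G; F] holding=E  ← match
         pickup(C) → towers=[A; B; D/G; E; F] holding=C

pickup(E)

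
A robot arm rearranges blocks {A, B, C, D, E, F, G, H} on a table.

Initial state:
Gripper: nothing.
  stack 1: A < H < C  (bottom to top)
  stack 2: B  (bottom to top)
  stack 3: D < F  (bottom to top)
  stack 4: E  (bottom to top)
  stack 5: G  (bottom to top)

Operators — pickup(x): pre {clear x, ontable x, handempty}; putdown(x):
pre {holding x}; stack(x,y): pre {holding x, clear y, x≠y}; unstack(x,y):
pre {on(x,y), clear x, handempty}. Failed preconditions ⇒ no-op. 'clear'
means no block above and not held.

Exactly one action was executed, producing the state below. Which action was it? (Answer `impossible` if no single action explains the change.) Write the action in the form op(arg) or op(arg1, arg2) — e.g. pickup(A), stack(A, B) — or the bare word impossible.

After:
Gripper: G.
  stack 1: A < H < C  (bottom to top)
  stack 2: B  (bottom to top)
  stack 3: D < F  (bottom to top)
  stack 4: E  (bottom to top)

target: towers=[A/H/C; B; D/F; E] holding=G
         pickup(G) → towers=[A/H/C; B; D/F; E] holding=G  ← match
         pickup(E) → towers=[A/H/C; B; D/F; G] holding=E
         pickup(B) → towers=[A/H/C; D/F; E; G] holding=B
     unstack(F, D) → towers=[A/H/C; B; D; E; G] holding=F
     unstack(C, H) → towers=[A/H; B; D/F; E; G] holding=C

pickup(G)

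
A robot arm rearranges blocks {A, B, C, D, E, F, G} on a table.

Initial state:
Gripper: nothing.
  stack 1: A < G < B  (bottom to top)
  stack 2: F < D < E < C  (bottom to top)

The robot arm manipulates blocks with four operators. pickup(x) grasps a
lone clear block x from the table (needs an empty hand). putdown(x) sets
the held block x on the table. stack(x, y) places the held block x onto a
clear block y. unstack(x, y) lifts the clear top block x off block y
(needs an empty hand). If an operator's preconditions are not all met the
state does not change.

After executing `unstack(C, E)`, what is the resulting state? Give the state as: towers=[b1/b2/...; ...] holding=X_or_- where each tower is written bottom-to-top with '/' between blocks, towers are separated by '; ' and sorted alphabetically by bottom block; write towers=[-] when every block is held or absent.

towers=[A/G/B; F/D/E] holding=C

before: towers=[A/G/B; F/D/E/C] holding=-
pre[unstack(C, E)]: on(C,E) yes, clear(C) yes, handempty yes
all met → apply unstack(C, E)
after:  towers=[A/G/B; F/D/E] holding=C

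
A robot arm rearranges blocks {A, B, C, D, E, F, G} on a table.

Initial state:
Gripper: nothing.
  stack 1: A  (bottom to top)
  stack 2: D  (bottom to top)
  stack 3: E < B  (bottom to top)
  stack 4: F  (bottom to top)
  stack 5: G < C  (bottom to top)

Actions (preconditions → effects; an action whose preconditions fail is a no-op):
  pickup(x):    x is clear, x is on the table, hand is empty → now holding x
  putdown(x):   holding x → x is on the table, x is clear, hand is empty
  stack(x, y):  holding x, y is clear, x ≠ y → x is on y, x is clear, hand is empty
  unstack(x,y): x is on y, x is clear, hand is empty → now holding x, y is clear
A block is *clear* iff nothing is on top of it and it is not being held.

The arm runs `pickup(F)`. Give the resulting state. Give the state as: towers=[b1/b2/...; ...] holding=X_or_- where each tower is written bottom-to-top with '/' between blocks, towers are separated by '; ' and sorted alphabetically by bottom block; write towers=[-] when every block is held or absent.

towers=[A; D; E/B; G/C] holding=F

before: towers=[A; D; E/B; F; G/C] holding=-
pre[pickup(F)]: clear(F) yes, ontable(F) yes, handempty yes
all met → apply pickup(F)
after:  towers=[A; D; E/B; G/C] holding=F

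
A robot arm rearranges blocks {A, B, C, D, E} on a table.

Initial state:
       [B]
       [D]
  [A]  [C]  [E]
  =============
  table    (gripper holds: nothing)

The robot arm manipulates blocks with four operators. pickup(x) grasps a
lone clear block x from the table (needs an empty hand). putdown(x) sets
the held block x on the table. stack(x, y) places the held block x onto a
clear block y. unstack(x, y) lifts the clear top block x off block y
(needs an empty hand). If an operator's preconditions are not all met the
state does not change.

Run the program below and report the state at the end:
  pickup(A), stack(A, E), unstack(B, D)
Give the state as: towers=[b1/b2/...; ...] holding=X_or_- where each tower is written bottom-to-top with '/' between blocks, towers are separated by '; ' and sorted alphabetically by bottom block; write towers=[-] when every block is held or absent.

step 1 (pickup(A)): towers=[C/D/B; E] holding=A
step 2 (stack(A, E)): towers=[C/D/B; E/A] holding=-
step 3 (unstack(B, D)): towers=[C/D; E/A] holding=B

towers=[C/D; E/A] holding=B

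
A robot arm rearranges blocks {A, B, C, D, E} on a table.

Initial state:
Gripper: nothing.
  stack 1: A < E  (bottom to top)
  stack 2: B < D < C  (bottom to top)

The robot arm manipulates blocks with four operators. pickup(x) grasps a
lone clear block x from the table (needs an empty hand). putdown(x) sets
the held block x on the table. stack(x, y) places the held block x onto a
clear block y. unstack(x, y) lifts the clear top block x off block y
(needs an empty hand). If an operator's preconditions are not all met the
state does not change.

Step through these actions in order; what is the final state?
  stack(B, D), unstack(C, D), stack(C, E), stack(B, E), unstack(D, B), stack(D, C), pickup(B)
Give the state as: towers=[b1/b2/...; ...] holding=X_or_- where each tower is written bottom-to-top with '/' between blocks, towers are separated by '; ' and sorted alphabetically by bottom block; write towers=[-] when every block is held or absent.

step 1 (stack(B, D)) [no-op]: towers=[A/E; B/D/C] holding=-
step 2 (unstack(C, D)): towers=[A/E; B/D] holding=C
step 3 (stack(C, E)): towers=[A/E/C; B/D] holding=-
step 4 (stack(B, E)) [no-op]: towers=[A/E/C; B/D] holding=-
step 5 (unstack(D, B)): towers=[A/E/C; B] holding=D
step 6 (stack(D, C)): towers=[A/E/C/D; B] holding=-
step 7 (pickup(B)): towers=[A/E/C/D] holding=B

towers=[A/E/C/D] holding=B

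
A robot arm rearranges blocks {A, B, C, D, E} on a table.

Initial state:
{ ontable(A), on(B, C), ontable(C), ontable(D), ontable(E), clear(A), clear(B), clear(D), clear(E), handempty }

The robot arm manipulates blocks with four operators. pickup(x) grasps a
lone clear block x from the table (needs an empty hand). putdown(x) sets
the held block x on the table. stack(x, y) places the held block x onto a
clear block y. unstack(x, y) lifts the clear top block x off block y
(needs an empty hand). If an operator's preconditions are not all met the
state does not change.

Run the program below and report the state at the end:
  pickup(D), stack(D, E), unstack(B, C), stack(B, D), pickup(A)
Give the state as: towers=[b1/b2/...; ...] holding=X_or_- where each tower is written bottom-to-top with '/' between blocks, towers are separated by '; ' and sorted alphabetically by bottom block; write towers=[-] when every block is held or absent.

step 1 (pickup(D)): towers=[A; C/B; E] holding=D
step 2 (stack(D, E)): towers=[A; C/B; E/D] holding=-
step 3 (unstack(B, C)): towers=[A; C; E/D] holding=B
step 4 (stack(B, D)): towers=[A; C; E/D/B] holding=-
step 5 (pickup(A)): towers=[C; E/D/B] holding=A

towers=[C; E/D/B] holding=A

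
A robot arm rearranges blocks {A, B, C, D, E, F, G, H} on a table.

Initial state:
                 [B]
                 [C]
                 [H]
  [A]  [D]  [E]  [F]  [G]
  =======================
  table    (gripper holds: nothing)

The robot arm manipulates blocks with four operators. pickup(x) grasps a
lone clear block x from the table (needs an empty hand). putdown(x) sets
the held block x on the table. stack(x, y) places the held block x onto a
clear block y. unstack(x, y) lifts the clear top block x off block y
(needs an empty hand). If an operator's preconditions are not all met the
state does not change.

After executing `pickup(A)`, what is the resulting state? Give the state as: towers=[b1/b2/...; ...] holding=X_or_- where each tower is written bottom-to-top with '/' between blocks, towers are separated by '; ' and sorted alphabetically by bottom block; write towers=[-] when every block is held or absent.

towers=[D; E; F/H/C/B; G] holding=A

before: towers=[A; D; E; F/H/C/B; G] holding=-
pre[pickup(A)]: clear(A) ✓, ontable(A) ✓, handempty ✓
all met → apply pickup(A)
after:  towers=[D; E; F/H/C/B; G] holding=A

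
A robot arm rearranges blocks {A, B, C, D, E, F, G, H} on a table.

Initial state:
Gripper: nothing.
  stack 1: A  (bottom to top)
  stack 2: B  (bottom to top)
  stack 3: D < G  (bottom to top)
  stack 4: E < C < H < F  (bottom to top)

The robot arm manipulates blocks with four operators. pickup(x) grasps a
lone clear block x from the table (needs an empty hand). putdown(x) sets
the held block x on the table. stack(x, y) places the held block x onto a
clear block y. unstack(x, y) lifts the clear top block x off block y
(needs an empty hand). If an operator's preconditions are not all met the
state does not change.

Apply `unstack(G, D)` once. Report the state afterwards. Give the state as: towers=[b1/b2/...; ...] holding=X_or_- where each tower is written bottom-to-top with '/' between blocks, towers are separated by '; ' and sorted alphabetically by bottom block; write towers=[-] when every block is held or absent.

before: towers=[A; B; D/G; E/C/H/F] holding=-
pre[unstack(G, D)]: on(G,D) ✓, clear(G) ✓, handempty ✓
all met → apply unstack(G, D)
after:  towers=[A; B; D; E/C/H/F] holding=G

towers=[A; B; D; E/C/H/F] holding=G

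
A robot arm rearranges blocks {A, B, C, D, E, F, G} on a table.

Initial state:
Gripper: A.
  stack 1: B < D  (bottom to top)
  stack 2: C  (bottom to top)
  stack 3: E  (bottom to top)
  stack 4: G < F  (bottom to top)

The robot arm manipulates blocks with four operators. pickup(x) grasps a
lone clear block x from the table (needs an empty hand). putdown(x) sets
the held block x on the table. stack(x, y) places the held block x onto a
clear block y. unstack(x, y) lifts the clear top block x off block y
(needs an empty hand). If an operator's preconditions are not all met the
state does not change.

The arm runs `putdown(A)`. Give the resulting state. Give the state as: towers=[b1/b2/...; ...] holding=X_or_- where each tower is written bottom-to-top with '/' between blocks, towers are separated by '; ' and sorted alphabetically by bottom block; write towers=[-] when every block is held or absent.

towers=[A; B/D; C; E; G/F] holding=-

before: towers=[B/D; C; E; G/F] holding=A
pre[putdown(A)]: holding(A) ✓
all met → apply putdown(A)
after:  towers=[A; B/D; C; E; G/F] holding=-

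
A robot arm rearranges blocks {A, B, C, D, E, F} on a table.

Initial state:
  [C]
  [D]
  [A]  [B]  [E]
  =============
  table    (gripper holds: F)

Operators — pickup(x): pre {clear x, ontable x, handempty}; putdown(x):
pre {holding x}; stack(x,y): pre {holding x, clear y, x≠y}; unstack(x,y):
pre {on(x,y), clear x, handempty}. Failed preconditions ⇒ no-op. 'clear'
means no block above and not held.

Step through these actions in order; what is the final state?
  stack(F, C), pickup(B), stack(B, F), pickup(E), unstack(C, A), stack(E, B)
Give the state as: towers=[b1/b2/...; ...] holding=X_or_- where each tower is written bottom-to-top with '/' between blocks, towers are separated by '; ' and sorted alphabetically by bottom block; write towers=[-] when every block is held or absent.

towers=[A/D/C/F/B/E] holding=-

step 1 (stack(F, C)): towers=[A/D/C/F; B; E] holding=-
step 2 (pickup(B)): towers=[A/D/C/F; E] holding=B
step 3 (stack(B, F)): towers=[A/D/C/F/B; E] holding=-
step 4 (pickup(E)): towers=[A/D/C/F/B] holding=E
step 5 (unstack(C, A)) [no-op]: towers=[A/D/C/F/B] holding=E
step 6 (stack(E, B)): towers=[A/D/C/F/B/E] holding=-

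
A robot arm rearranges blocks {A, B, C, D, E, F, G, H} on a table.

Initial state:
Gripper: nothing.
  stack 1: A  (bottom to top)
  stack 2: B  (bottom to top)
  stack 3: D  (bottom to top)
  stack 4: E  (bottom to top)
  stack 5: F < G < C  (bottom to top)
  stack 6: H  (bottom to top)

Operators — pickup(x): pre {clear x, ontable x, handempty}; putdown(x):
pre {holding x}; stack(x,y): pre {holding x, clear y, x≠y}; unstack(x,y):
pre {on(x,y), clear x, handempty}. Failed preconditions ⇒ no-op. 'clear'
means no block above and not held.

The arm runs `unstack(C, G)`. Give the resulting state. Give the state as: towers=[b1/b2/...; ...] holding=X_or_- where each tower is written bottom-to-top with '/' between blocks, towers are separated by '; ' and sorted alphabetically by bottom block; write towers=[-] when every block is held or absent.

towers=[A; B; D; E; F/G; H] holding=C

before: towers=[A; B; D; E; F/G/C; H] holding=-
pre[unstack(C, G)]: on(C,G) ✓, clear(C) ✓, handempty ✓
all met → apply unstack(C, G)
after:  towers=[A; B; D; E; F/G; H] holding=C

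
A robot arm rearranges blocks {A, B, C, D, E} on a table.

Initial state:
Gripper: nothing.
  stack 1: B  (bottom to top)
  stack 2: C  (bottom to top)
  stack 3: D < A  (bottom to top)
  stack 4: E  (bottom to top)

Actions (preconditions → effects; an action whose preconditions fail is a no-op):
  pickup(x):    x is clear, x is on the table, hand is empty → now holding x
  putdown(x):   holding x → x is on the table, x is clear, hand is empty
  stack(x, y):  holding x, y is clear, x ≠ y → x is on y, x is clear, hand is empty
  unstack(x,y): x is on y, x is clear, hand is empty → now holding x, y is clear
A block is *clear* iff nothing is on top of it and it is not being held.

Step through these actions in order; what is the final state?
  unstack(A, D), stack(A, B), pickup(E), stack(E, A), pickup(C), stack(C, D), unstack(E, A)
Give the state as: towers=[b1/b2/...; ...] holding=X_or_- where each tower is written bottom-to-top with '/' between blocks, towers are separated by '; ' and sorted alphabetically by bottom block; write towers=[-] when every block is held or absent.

step 1 (unstack(A, D)): towers=[B; C; D; E] holding=A
step 2 (stack(A, B)): towers=[B/A; C; D; E] holding=-
step 3 (pickup(E)): towers=[B/A; C; D] holding=E
step 4 (stack(E, A)): towers=[B/A/E; C; D] holding=-
step 5 (pickup(C)): towers=[B/A/E; D] holding=C
step 6 (stack(C, D)): towers=[B/A/E; D/C] holding=-
step 7 (unstack(E, A)): towers=[B/A; D/C] holding=E

towers=[B/A; D/C] holding=E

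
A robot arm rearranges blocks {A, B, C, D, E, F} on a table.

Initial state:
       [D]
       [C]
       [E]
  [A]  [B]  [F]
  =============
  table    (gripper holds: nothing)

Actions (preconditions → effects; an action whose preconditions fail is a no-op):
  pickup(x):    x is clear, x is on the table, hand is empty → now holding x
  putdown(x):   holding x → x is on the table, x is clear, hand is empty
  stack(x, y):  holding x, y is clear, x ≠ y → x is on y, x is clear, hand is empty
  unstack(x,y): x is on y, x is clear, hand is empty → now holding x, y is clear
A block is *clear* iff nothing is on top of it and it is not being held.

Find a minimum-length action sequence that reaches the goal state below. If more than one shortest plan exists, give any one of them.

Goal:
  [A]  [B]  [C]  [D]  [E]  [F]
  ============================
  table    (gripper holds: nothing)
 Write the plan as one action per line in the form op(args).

unstack(D, C)
putdown(D)
unstack(C, E)
putdown(C)
unstack(E, B)
putdown(E)

step 1 (unstack(D, C)): towers=[A; B/E/C; F] holding=D
step 2 (putdown(D)): towers=[A; B/E/C; D; F] holding=-
step 3 (unstack(C, E)): towers=[A; B/E; D; F] holding=C
step 4 (putdown(C)): towers=[A; B/E; C; D; F] holding=-
step 5 (unstack(E, B)): towers=[A; B; C; D; F] holding=E
step 6 (putdown(E)): towers=[A; B; C; D; E; F] holding=-
goal check: towers=[A; B; C; D; E; F] holding=- — reached (length 6, optimal by BFS)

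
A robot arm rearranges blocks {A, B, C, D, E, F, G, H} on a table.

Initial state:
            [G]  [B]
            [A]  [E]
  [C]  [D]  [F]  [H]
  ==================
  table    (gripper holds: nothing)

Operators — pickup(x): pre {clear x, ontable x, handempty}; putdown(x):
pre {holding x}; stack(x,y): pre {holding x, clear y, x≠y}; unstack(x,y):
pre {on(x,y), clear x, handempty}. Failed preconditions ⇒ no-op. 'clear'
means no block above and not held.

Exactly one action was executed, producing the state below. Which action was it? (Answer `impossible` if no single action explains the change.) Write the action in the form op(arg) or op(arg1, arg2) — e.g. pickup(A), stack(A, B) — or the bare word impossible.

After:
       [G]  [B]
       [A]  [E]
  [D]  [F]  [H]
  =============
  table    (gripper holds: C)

target: towers=[D; F/A/G; H/E/B] holding=C
     unstack(G, A) → towers=[C; D; F/A; H/E/B] holding=G
     unstack(B, E) → towers=[C; D; F/A/G; H/E] holding=B
         pickup(D) → towers=[C; F/A/G; H/E/B] holding=D
         pickup(C) → towers=[D; F/A/G; H/E/B] holding=C  ← match

pickup(C)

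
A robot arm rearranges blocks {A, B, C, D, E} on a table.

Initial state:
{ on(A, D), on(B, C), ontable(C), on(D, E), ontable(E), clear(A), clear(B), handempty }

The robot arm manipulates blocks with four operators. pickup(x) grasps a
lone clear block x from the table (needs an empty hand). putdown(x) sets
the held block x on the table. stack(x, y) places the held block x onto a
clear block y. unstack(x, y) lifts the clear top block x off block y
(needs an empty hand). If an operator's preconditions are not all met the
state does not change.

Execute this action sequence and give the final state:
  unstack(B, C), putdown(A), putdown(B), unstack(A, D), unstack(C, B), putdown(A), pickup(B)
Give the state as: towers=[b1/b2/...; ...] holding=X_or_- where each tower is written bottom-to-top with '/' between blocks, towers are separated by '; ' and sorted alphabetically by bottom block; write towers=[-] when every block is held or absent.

towers=[A; C; E/D] holding=B

step 1 (unstack(B, C)): towers=[C; E/D/A] holding=B
step 2 (putdown(A)) [no-op]: towers=[C; E/D/A] holding=B
step 3 (putdown(B)): towers=[B; C; E/D/A] holding=-
step 4 (unstack(A, D)): towers=[B; C; E/D] holding=A
step 5 (unstack(C, B)) [no-op]: towers=[B; C; E/D] holding=A
step 6 (putdown(A)): towers=[A; B; C; E/D] holding=-
step 7 (pickup(B)): towers=[A; C; E/D] holding=B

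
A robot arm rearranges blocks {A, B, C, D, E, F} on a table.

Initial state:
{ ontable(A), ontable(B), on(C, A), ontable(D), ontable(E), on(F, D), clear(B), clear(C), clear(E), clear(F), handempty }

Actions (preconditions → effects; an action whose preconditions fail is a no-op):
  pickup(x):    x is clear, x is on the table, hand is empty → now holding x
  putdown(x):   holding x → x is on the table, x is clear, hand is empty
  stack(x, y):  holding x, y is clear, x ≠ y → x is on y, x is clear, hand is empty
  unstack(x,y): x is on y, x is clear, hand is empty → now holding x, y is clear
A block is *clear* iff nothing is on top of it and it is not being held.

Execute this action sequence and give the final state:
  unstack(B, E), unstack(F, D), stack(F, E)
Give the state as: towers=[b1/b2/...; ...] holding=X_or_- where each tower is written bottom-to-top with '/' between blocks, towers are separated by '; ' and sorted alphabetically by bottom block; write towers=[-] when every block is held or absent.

step 1 (unstack(B, E)) [no-op]: towers=[A/C; B; D/F; E] holding=-
step 2 (unstack(F, D)): towers=[A/C; B; D; E] holding=F
step 3 (stack(F, E)): towers=[A/C; B; D; E/F] holding=-

towers=[A/C; B; D; E/F] holding=-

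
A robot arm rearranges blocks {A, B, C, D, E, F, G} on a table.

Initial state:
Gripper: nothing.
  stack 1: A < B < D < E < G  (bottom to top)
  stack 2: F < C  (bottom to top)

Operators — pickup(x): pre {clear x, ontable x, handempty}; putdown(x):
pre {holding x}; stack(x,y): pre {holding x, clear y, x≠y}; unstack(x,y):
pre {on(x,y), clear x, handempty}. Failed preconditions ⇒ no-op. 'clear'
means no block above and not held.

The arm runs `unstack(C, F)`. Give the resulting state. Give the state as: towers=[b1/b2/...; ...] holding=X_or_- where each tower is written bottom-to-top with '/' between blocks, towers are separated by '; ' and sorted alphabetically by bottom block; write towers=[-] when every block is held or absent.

towers=[A/B/D/E/G; F] holding=C

before: towers=[A/B/D/E/G; F/C] holding=-
pre[unstack(C, F)]: on(C,F) ✓, clear(C) ✓, handempty ✓
all met → apply unstack(C, F)
after:  towers=[A/B/D/E/G; F] holding=C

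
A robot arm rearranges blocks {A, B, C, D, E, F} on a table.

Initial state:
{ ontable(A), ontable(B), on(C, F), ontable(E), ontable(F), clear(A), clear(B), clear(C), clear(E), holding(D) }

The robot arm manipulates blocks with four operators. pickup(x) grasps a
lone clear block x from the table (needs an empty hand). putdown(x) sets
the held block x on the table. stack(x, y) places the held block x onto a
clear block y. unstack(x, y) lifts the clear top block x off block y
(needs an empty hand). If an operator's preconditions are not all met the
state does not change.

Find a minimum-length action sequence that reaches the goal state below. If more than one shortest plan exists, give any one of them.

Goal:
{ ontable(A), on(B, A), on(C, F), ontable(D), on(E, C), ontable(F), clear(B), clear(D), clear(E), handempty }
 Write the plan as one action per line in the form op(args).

step 1 (putdown(D)): towers=[A; B; D; E; F/C] holding=-
step 2 (pickup(B)): towers=[A; D; E; F/C] holding=B
step 3 (stack(B, A)): towers=[A/B; D; E; F/C] holding=-
step 4 (pickup(E)): towers=[A/B; D; F/C] holding=E
step 5 (stack(E, C)): towers=[A/B; D; F/C/E] holding=-
goal check: towers=[A/B; D; F/C/E] holding=- — reached (length 5, optimal by BFS)

putdown(D)
pickup(B)
stack(B, A)
pickup(E)
stack(E, C)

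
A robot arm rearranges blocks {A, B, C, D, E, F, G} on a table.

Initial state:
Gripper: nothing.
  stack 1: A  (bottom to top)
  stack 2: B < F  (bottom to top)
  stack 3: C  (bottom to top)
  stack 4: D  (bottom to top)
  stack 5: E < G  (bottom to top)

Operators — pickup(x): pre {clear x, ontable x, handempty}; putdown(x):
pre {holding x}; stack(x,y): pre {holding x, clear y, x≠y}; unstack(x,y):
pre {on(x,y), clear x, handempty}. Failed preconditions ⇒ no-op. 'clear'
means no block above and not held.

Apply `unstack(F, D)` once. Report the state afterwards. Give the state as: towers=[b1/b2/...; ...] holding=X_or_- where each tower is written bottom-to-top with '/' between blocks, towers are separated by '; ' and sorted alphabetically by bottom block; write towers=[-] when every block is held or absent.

before: towers=[A; B/F; C; D; E/G] holding=-
pre[unstack(F, D)]: on(F,D) fail, clear(F) ok, handempty ok
on(F,D) unmet → unstack(F, D) is a no-op
after:  towers=[A; B/F; C; D; E/G] holding=-

towers=[A; B/F; C; D; E/G] holding=-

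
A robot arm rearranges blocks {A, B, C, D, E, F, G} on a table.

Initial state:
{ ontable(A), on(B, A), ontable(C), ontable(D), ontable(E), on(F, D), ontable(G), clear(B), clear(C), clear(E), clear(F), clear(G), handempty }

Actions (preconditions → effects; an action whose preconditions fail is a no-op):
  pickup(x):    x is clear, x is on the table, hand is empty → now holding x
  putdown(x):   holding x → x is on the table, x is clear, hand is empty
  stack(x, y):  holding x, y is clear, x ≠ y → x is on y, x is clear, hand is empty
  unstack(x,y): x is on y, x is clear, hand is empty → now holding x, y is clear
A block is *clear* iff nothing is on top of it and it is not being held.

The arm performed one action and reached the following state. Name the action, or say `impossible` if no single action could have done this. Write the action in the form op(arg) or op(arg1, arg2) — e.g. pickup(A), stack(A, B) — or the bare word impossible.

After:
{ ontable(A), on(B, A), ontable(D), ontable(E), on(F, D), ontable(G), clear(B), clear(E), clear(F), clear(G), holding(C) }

target: towers=[A/B; D/F; E; G] holding=C
     unstack(B, A) → towers=[A; C; D/F; E; G] holding=B
     unstack(F, D) → towers=[A/B; C; D; E; G] holding=F
         pickup(G) → towers=[A/B; C; D/F; E] holding=G
         pickup(E) → towers=[A/B; C; D/F; G] holding=E
         pickup(C) → towers=[A/B; D/F; E; G] holding=C  ← match

pickup(C)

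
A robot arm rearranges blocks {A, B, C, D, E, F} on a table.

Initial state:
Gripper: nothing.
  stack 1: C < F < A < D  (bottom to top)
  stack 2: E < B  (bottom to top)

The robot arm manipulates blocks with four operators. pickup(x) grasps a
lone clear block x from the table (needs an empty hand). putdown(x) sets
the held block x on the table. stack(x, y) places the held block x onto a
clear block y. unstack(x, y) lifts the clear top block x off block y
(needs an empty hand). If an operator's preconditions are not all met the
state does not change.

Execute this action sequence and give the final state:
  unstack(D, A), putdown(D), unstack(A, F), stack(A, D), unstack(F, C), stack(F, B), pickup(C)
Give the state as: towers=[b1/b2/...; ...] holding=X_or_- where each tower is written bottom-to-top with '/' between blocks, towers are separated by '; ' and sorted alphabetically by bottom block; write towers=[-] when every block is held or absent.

step 1 (unstack(D, A)): towers=[C/F/A; E/B] holding=D
step 2 (putdown(D)): towers=[C/F/A; D; E/B] holding=-
step 3 (unstack(A, F)): towers=[C/F; D; E/B] holding=A
step 4 (stack(A, D)): towers=[C/F; D/A; E/B] holding=-
step 5 (unstack(F, C)): towers=[C; D/A; E/B] holding=F
step 6 (stack(F, B)): towers=[C; D/A; E/B/F] holding=-
step 7 (pickup(C)): towers=[D/A; E/B/F] holding=C

towers=[D/A; E/B/F] holding=C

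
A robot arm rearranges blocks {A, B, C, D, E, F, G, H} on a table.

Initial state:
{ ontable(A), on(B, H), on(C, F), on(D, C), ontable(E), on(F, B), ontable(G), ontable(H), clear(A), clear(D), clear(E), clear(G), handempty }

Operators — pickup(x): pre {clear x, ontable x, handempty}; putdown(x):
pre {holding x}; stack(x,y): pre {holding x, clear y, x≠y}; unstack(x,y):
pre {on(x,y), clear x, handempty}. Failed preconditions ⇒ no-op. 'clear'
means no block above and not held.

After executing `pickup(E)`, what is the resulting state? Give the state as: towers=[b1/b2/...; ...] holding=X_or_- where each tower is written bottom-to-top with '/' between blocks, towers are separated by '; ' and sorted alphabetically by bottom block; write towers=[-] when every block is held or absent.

towers=[A; G; H/B/F/C/D] holding=E

before: towers=[A; E; G; H/B/F/C/D] holding=-
pre[pickup(E)]: clear(E) ok, ontable(E) ok, handempty ok
all met → apply pickup(E)
after:  towers=[A; G; H/B/F/C/D] holding=E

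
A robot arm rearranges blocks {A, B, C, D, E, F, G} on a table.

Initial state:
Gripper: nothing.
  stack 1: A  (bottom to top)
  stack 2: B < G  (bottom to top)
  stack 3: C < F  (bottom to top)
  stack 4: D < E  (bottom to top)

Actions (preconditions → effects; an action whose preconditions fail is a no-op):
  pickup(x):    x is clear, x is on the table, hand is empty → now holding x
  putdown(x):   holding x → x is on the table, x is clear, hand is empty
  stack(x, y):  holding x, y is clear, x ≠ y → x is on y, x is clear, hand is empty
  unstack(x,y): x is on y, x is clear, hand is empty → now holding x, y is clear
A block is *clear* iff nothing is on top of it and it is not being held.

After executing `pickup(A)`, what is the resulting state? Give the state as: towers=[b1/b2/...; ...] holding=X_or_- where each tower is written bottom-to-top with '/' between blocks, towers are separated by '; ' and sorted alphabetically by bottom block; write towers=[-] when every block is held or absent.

towers=[B/G; C/F; D/E] holding=A

before: towers=[A; B/G; C/F; D/E] holding=-
pre[pickup(A)]: clear(A) ok, ontable(A) ok, handempty ok
all met → apply pickup(A)
after:  towers=[B/G; C/F; D/E] holding=A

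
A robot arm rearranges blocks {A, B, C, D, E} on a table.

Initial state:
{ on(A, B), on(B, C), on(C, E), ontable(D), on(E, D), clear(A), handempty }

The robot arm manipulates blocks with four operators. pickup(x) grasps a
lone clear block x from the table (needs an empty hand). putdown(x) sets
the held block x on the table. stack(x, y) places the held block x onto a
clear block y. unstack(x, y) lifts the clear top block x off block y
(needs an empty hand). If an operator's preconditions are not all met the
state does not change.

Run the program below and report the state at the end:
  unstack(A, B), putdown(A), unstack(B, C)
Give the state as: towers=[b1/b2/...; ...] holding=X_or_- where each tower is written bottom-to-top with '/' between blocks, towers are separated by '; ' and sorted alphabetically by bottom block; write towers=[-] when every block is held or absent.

towers=[A; D/E/C] holding=B

step 1 (unstack(A, B)): towers=[D/E/C/B] holding=A
step 2 (putdown(A)): towers=[A; D/E/C/B] holding=-
step 3 (unstack(B, C)): towers=[A; D/E/C] holding=B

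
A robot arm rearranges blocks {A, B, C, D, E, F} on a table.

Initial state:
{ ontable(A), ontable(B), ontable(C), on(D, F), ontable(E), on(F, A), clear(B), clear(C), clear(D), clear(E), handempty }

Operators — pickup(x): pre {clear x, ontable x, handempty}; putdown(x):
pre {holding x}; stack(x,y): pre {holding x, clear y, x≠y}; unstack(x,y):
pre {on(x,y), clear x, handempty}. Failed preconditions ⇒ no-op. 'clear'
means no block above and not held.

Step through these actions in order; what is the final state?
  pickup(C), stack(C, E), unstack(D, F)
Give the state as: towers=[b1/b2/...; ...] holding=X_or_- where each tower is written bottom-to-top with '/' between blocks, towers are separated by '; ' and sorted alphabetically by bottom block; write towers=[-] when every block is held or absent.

towers=[A/F; B; E/C] holding=D

step 1 (pickup(C)): towers=[A/F/D; B; E] holding=C
step 2 (stack(C, E)): towers=[A/F/D; B; E/C] holding=-
step 3 (unstack(D, F)): towers=[A/F; B; E/C] holding=D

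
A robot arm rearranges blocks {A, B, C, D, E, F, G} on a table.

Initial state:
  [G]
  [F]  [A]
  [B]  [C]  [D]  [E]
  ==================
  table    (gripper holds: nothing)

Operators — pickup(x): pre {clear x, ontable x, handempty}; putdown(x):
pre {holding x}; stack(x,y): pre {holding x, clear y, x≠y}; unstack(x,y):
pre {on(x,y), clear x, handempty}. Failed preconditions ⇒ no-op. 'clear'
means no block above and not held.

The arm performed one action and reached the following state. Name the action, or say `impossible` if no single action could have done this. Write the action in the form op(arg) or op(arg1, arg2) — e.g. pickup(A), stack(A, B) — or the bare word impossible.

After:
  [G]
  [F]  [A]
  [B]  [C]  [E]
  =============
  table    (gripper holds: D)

target: towers=[B/F/G; C/A; E] holding=D
     unstack(G, F) → towers=[B/F; C/A; D; E] holding=G
         pickup(D) → towers=[B/F/G; C/A; E] holding=D  ← match
     unstack(A, C) → towers=[B/F/G; C; D; E] holding=A
         pickup(E) → towers=[B/F/G; C/A; D] holding=E

pickup(D)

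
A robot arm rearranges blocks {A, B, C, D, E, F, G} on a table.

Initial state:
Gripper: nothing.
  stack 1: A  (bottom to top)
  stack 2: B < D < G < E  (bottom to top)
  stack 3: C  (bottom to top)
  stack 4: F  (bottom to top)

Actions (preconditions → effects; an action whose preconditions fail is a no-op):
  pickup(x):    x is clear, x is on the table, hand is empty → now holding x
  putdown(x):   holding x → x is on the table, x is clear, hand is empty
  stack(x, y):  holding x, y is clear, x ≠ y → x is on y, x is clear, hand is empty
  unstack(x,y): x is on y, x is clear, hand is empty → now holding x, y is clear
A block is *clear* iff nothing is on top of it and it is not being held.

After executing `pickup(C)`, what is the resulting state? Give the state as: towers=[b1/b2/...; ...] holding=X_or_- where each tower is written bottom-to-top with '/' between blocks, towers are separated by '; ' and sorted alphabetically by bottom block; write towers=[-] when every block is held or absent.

before: towers=[A; B/D/G/E; C; F] holding=-
pre[pickup(C)]: clear(C) ok, ontable(C) ok, handempty ok
all met → apply pickup(C)
after:  towers=[A; B/D/G/E; F] holding=C

towers=[A; B/D/G/E; F] holding=C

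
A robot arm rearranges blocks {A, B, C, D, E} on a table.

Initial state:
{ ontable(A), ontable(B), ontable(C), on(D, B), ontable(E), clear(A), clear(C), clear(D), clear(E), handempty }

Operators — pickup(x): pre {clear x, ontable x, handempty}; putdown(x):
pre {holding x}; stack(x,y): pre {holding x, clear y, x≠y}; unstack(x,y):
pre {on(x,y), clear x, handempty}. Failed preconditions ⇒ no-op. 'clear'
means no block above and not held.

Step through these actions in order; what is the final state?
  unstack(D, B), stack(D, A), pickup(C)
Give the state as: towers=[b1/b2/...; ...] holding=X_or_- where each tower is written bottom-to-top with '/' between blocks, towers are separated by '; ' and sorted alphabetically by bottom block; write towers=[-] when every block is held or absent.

step 1 (unstack(D, B)): towers=[A; B; C; E] holding=D
step 2 (stack(D, A)): towers=[A/D; B; C; E] holding=-
step 3 (pickup(C)): towers=[A/D; B; E] holding=C

towers=[A/D; B; E] holding=C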